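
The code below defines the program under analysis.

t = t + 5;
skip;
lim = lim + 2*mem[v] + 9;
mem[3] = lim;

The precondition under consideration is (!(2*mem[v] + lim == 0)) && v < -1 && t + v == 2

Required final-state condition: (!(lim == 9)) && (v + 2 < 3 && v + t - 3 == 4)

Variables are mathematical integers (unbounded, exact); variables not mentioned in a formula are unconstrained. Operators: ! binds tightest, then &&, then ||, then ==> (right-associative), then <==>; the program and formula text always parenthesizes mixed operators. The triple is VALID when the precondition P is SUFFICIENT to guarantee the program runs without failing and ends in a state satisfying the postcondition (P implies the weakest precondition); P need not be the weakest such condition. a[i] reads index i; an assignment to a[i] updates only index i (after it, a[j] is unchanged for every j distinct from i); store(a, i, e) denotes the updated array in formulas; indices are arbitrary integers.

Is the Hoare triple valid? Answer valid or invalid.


Working backward. After the program, the postcondition (!(lim == 9)) && (v + 2 < 3 && v + t - 3 == 4) must hold; in canonical form it is (!(lim == 9)) && v < 1 && t + v == 7.
Before mem[3] := lim: (!(lim == 9)) && v < 1 && t + v == 7
Before lim := lim + 2*mem[v] + 9: (!(2*mem[v] + lim == 0)) && v < 1 && t + v == 7
Before skip: (!(2*mem[v] + lim == 0)) && v < 1 && t + v == 7
Before t := t + 5: (!(2*mem[v] + lim == 0)) && v < 1 && t + v == 2
The weakest precondition is (!(2*mem[v] + lim == 0)) && v < 1 && t + v == 2.
Check whether (!(2*mem[v] + lim == 0)) && v < -1 && t + v == 2 implies it.
Every state satisfying the precondition satisfies the weakest precondition: the implication holds.
Answer: valid


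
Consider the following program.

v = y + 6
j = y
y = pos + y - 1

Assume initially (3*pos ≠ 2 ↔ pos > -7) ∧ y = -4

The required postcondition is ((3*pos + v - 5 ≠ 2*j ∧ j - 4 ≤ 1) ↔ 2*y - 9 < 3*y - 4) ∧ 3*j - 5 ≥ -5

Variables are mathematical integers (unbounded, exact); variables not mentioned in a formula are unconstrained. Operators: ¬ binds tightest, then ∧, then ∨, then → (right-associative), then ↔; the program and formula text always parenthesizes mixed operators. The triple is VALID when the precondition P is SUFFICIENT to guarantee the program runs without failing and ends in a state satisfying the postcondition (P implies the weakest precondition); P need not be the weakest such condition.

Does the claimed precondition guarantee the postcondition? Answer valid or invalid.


Working backward. After the program, the postcondition ((3*pos + v - 5 ≠ 2*j ∧ j - 4 ≤ 1) ↔ 2*y - 9 < 3*y - 4) ∧ 3*j - 5 ≥ -5 must hold; in canonical form it is ((3*pos + v ≠ 2*j + 5 ∧ j ≤ 5) ↔ y > -5) ∧ 3*j ≥ 0.
Before y := pos + y - 1: ((3*pos + v ≠ 2*j + 5 ∧ j ≤ 5) ↔ pos + y > -4) ∧ 3*j ≥ 0
Before j := y: ((3*pos + v ≠ 2*y + 5 ∧ y ≤ 5) ↔ pos + y > -4) ∧ 3*y ≥ 0
Before v := y + 6: ((3*pos ≠ y - 1 ∧ y ≤ 5) ↔ pos + y > -4) ∧ 3*y ≥ 0
The weakest precondition is ((3*pos ≠ y - 1 ∧ y ≤ 5) ↔ pos + y > -4) ∧ 3*y ≥ 0.
Check whether (3*pos ≠ 2 ↔ pos > -7) ∧ y = -4 implies it.
Countermodel: at the initial state pos = -6, y = -4, the precondition holds but the weakest precondition fails.
Answer: invalid


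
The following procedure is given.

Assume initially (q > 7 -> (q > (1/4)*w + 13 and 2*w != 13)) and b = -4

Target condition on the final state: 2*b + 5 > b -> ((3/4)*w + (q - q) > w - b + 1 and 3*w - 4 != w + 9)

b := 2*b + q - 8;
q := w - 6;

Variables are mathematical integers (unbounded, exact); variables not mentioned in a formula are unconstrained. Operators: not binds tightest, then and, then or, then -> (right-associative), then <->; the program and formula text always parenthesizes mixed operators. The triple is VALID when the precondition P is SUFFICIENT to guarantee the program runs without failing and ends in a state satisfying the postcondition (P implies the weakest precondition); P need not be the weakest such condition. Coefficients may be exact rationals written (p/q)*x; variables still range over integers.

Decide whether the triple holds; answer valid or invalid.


Working backward. After the program, the postcondition 2*b + 5 > b -> ((3/4)*w + (q - q) > w - b + 1 and 3*w - 4 != w + 9) must hold; in canonical form it is b > -5 -> (b > (1/4)*w + 1 and 2*w != 13).
Before q := w - 6: b > -5 -> (b > (1/4)*w + 1 and 2*w != 13)
Before b := 2*b + q - 8: 2*b + q > 3 -> (2*b + q > (1/4)*w + 9 and 2*w != 13)
The weakest precondition is 2*b + q > 3 -> (2*b + q > (1/4)*w + 9 and 2*w != 13).
Check whether (q > 7 -> (q > (1/4)*w + 13 and 2*w != 13)) and b = -4 implies it.
Countermodel: at the initial state b = -4, q = 13, w = -1, the precondition holds but the weakest precondition fails.
Answer: invalid


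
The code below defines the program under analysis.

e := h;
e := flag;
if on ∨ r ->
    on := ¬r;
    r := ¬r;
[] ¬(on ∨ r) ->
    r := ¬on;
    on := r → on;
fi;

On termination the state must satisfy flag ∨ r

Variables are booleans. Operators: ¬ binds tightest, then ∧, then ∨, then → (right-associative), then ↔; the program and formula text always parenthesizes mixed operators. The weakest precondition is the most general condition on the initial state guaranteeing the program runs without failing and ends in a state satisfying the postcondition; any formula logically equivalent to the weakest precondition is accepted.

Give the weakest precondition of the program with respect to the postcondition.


Working backward. After the program, flag ∨ r must hold.
Then branch requires flag ∨ (¬r); else branch requires flag ∨ (¬on).
Before the if: ((on ∨ r) → (flag ∨ (¬r))) ∧ ((¬(on ∨ r)) → (flag ∨ (¬on)))
Before e := flag: ((on ∨ r) → (flag ∨ (¬r))) ∧ ((¬(on ∨ r)) → (flag ∨ (¬on)))
Before e := h: ((on ∨ r) → (flag ∨ (¬r))) ∧ ((¬(on ∨ r)) → (flag ∨ (¬on)))
Answer: WP = ((on ∨ r) → (flag ∨ (¬r))) ∧ ((¬(on ∨ r)) → (flag ∨ (¬on)))


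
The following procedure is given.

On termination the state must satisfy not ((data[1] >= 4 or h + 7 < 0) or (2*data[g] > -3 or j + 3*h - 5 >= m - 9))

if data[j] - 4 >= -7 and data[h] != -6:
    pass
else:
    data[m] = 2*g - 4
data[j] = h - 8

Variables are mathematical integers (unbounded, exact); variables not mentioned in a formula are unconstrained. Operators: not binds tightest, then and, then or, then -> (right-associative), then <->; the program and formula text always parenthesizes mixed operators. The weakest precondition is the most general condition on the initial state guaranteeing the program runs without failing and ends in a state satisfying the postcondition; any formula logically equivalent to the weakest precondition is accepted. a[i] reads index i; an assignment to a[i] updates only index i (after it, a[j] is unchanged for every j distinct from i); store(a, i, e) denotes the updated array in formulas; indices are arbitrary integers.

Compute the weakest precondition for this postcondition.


Working backward. After the program, the postcondition not ((data[1] >= 4 or h + 7 < 0) or (2*data[g] > -3 or j + 3*h - 5 >= m - 9)) must hold; in canonical form it is not (data[1] >= 4 or h < -7 or 2*data[g] > -3 or 3*h + j >= m - 4).
Before data[j] := h - 8: not (store(data, j, h - 8)[1] >= 4 or h < -7 or 2*store(data, j, h - 8)[g] > -3 or 3*h + j >= m - 4)
Then branch requires not (store(data, j, h - 8)[1] >= 4 or h < -7 or 2*store(data, j, h - 8)[g] > -3 or 3*h + j >= m - 4); else branch requires not (store(store(data, m, 2*g - 4), j, h - 8)[1] >= 4 or h < -7 or 2*store(store(data, m, 2*g - 4), j, h - 8)[g] > -3 or 3*h + j >= m - 4).
Before the if: ((data[j] >= -3 and data[h] != -6) -> (not (store(data, j, h - 8)[1] >= 4 or h < -7 or 2*store(data, j, h - 8)[g] > -3 or 3*h + j >= m - 4))) and ((not (data[j] >= -3 and data[h] != -6)) -> (not (store(store(data, m, 2*g - 4), j, h - 8)[1] >= 4 or h < -7 or 2*store(store(data, m, 2*g - 4), j, h - 8)[g] > -3 or 3*h + j >= m - 4)))
Answer: WP = ((data[j] >= -3 and data[h] != -6) -> (not (store(data, j, h - 8)[1] >= 4 or h < -7 or 2*store(data, j, h - 8)[g] > -3 or 3*h + j >= m - 4))) and ((not (data[j] >= -3 and data[h] != -6)) -> (not (store(store(data, m, 2*g - 4), j, h - 8)[1] >= 4 or h < -7 or 2*store(store(data, m, 2*g - 4), j, h - 8)[g] > -3 or 3*h + j >= m - 4)))


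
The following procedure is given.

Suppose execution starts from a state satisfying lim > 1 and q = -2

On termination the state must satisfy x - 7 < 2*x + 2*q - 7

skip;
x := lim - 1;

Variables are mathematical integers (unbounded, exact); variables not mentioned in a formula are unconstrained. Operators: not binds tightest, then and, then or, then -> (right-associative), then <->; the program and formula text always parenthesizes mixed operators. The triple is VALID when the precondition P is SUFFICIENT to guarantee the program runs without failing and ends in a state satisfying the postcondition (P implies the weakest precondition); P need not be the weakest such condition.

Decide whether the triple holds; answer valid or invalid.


Working backward. After the program, the postcondition x - 7 < 2*x + 2*q - 7 must hold; in canonical form it is 2*q + x > 0.
Before x := lim - 1: lim + 2*q > 1
Before skip: lim + 2*q > 1
The weakest precondition is lim + 2*q > 1.
Check whether lim > 1 and q = -2 implies it.
Countermodel: at the initial state lim = 2, q = -2, the precondition holds but the weakest precondition fails.
Answer: invalid


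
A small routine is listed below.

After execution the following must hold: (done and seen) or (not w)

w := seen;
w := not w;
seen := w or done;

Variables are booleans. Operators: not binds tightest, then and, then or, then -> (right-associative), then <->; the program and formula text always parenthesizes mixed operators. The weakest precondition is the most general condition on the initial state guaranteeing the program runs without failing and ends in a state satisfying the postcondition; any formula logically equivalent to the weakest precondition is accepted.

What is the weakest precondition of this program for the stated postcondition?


Working backward. After the program, (done and seen) or (not w) must hold.
Before seen := w or done: (done and (w or done)) or (not w)
Before w := not w: (done and ((not w) or done)) or w
Before w := seen: (done and ((not seen) or done)) or seen
Answer: WP = (done and ((not seen) or done)) or seen


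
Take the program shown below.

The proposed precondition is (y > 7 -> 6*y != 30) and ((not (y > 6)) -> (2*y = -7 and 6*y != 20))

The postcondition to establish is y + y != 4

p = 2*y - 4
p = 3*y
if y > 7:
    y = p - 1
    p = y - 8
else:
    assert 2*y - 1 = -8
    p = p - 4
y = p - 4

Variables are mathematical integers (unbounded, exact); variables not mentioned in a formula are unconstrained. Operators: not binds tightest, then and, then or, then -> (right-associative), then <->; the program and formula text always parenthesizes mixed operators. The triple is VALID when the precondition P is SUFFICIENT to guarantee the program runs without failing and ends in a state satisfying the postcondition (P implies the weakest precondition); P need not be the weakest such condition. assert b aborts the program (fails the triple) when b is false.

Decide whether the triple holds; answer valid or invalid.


Working backward. After the program, the postcondition y + y != 4 must hold; in canonical form it is 2*y != 4.
Before y := p - 4: 2*p != 12
Then branch requires 2*p != 30; else branch requires 2*y = -7 and 2*p != 20.
Before the if: (y > 7 -> 2*p != 30) and ((not (y > 7)) -> (2*y = -7 and 2*p != 20))
Before p := 3*y: (y > 7 -> 6*y != 30) and ((not (y > 7)) -> (2*y = -7 and 6*y != 20))
Before p := 2*y - 4: (y > 7 -> 6*y != 30) and ((not (y > 7)) -> (2*y = -7 and 6*y != 20))
The weakest precondition is (y > 7 -> 6*y != 30) and ((not (y > 7)) -> (2*y = -7 and 6*y != 20)).
Check whether (y > 7 -> 6*y != 30) and ((not (y > 6)) -> (2*y = -7 and 6*y != 20)) implies it.
Countermodel: at the initial state y = 7, the precondition holds but the weakest precondition fails.
Answer: invalid


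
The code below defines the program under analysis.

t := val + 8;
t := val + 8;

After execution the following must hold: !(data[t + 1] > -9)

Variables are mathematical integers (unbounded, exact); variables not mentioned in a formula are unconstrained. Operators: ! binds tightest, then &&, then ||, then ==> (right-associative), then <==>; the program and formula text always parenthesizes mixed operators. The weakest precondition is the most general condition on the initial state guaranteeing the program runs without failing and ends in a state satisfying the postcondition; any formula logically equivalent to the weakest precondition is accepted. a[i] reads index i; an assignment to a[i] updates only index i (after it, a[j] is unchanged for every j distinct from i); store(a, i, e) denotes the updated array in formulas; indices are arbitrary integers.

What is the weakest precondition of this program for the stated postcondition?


Working backward. After the program, !(data[t + 1] > -9) must hold.
Before t := val + 8: !(data[val + 9] > -9)
Before t := val + 8: !(data[val + 9] > -9)
Answer: WP = !(data[val + 9] > -9)


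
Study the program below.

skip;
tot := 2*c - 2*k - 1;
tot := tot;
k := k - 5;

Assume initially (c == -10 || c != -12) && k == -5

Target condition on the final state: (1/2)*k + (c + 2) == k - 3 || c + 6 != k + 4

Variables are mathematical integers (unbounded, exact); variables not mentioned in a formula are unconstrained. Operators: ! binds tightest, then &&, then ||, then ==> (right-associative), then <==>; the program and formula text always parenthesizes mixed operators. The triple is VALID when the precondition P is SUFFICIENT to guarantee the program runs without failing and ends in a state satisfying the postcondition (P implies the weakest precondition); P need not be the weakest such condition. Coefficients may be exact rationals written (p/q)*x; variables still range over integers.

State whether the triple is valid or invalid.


Working backward. After the program, the postcondition (1/2)*k + (c + 2) == k - 3 || c + 6 != k + 4 must hold; in canonical form it is c == (1/2)*k - 5 || c != k - 2.
Before k := k - 5: c == (1/2)*k - 15/2 || c != k - 7
Before tot := tot: c == (1/2)*k - 15/2 || c != k - 7
Before tot := 2*c - 2*k - 1: c == (1/2)*k - 15/2 || c != k - 7
Before skip: c == (1/2)*k - 15/2 || c != k - 7
The weakest precondition is c == (1/2)*k - 15/2 || c != k - 7.
Check whether (c == -10 || c != -12) && k == -5 implies it.
Every state satisfying the precondition satisfies the weakest precondition: the implication holds.
Answer: valid


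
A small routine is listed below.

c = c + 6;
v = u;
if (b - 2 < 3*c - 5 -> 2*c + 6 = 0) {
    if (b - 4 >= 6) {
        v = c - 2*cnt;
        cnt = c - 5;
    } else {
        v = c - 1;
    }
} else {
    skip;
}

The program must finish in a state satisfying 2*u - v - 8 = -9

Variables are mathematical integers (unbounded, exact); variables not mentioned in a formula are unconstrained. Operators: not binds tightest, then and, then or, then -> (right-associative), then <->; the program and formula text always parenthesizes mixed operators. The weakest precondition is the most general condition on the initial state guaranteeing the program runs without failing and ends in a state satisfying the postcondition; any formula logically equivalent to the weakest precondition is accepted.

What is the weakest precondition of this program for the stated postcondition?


Working backward. After the program, the postcondition 2*u - v - 8 = -9 must hold; in canonical form it is 2*u = v - 1.
Then branch requires (b >= 10 -> 2*cnt + 2*u = c - 1) and ((not (b >= 10)) -> 2*u = c - 2); else branch requires 2*u = v - 1.
Before the if: ((b < 3*c - 3 -> 2*c = -6) -> ((b >= 10 -> 2*cnt + 2*u = c - 1) and ((not (b >= 10)) -> 2*u = c - 2))) and ((not (b < 3*c - 3 -> 2*c = -6)) -> 2*u = v - 1)
Before v := u: ((b < 3*c - 3 -> 2*c = -6) -> ((b >= 10 -> 2*cnt + 2*u = c - 1) and ((not (b >= 10)) -> 2*u = c - 2))) and ((not (b < 3*c - 3 -> 2*c = -6)) -> u = -1)
Before c := c + 6: ((b < 3*c + 15 -> 2*c = -18) -> ((b >= 10 -> 2*cnt + 2*u = c + 5) and ((not (b >= 10)) -> 2*u = c + 4))) and ((not (b < 3*c + 15 -> 2*c = -18)) -> u = -1)
Answer: WP = ((b < 3*c + 15 -> 2*c = -18) -> ((b >= 10 -> 2*cnt + 2*u = c + 5) and ((not (b >= 10)) -> 2*u = c + 4))) and ((not (b < 3*c + 15 -> 2*c = -18)) -> u = -1)


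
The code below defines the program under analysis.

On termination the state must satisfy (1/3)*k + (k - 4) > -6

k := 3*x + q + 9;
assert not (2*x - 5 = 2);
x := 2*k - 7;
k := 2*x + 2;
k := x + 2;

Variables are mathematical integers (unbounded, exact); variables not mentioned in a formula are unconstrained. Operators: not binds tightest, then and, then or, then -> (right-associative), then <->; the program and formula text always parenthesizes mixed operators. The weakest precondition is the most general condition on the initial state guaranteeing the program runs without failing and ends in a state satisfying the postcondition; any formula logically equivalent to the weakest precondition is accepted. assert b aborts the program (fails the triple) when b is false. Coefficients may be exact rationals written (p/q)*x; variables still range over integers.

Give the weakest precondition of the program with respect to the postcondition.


Working backward. After the program, the postcondition (1/3)*k + (k - 4) > -6 must hold; in canonical form it is (4/3)*k > -2.
Before k := x + 2: (4/3)*x > -14/3
Before k := 2*x + 2: (4/3)*x > -14/3
Before x := 2*k - 7: (8/3)*k > 14/3
Before assert not (2*x - 5 = 2): (not (2*x = 7)) and (8/3)*k > 14/3
Before k := 3*x + q + 9: (not (2*x = 7)) and (8/3)*q + 8*x > -58/3
Answer: WP = (not (2*x = 7)) and (8/3)*q + 8*x > -58/3


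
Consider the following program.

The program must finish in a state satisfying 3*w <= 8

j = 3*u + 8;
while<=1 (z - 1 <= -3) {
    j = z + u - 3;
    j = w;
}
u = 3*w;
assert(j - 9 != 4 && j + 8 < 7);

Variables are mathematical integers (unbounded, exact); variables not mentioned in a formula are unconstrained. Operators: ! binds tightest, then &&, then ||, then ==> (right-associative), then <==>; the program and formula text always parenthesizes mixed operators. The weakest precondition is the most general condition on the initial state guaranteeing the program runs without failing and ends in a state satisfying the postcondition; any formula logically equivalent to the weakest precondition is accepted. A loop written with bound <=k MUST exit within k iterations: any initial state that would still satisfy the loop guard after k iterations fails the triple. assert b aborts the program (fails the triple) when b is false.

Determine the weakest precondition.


Working backward. After the program, 3*w <= 8 must hold.
Before assert j - 9 != 4 && j + 8 < 7: j != 13 && j < -1 && 3*w <= 8
Before u := 3*w: j != 13 && j < -1 && 3*w <= 8
Before the loop (bound <=1), unroll the exhaustion recursion (WP_0 = exit-now case; WP_j = one more guarded iteration, up to j = 1):
  WP_0: (!(z <= -2)) && j != 13 && j < -1 && 3*w <= 8
  WP_1: (z <= -2 ==> ((!(z <= -2)) && w != 13 && w < -1 && 3*w <= 8)) && ((!(z <= -2)) ==> (j != 13 && j < -1 && 3*w <= 8))
So before the loop: (z <= -2 ==> ((!(z <= -2)) && w != 13 && w < -1 && 3*w <= 8)) && ((!(z <= -2)) ==> (j != 13 && j < -1 && 3*w <= 8))
Before j := 3*u + 8: (z <= -2 ==> ((!(z <= -2)) && w != 13 && w < -1 && 3*w <= 8)) && ((!(z <= -2)) ==> (3*u != 5 && 3*u < -9 && 3*w <= 8))
Answer: WP = (z <= -2 ==> ((!(z <= -2)) && w != 13 && w < -1 && 3*w <= 8)) && ((!(z <= -2)) ==> (3*u != 5 && 3*u < -9 && 3*w <= 8))


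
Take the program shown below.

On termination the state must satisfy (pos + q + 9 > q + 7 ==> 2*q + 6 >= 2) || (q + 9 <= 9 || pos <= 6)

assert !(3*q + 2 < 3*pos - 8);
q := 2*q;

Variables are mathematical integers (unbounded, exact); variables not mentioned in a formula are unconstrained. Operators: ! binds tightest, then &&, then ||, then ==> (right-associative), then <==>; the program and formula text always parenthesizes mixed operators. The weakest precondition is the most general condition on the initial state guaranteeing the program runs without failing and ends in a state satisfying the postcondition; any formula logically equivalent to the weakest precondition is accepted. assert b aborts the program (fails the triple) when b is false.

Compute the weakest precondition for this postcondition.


Working backward. After the program, the postcondition (pos + q + 9 > q + 7 ==> 2*q + 6 >= 2) || (q + 9 <= 9 || pos <= 6) must hold; in canonical form it is (pos > -2 ==> 2*q >= -4) || q <= 0 || pos <= 6.
Before q := 2*q: (pos > -2 ==> 4*q >= -4) || 2*q <= 0 || pos <= 6
Before assert !(3*q + 2 < 3*pos - 8): (!(3*q < 3*pos - 10)) && ((pos > -2 ==> 4*q >= -4) || 2*q <= 0 || pos <= 6)
Answer: WP = (!(3*q < 3*pos - 10)) && ((pos > -2 ==> 4*q >= -4) || 2*q <= 0 || pos <= 6)


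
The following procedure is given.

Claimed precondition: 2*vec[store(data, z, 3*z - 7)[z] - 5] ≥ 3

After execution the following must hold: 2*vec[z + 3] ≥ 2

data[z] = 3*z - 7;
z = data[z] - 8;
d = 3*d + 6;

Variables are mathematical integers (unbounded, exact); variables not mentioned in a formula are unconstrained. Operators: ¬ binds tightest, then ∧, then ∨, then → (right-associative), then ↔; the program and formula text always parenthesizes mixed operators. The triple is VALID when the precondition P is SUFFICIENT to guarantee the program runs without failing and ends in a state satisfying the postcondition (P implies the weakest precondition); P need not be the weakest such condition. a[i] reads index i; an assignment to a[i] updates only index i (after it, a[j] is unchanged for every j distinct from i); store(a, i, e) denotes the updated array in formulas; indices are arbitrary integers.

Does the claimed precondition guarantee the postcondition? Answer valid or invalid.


Working backward. After the program, 2*vec[z + 3] ≥ 2 must hold.
Before d := 3*d + 6: 2*vec[z + 3] ≥ 2
Before z := data[z] - 8: 2*vec[data[z] - 5] ≥ 2
Before data[z] := 3*z - 7: 2*vec[store(data, z, 3*z - 7)[z] - 5] ≥ 2
The weakest precondition is 2*vec[store(data, z, 3*z - 7)[z] - 5] ≥ 2.
Check whether 2*vec[store(data, z, 3*z - 7)[z] - 5] ≥ 3 implies it.
Every state satisfying the precondition satisfies the weakest precondition: the implication holds.
Answer: valid


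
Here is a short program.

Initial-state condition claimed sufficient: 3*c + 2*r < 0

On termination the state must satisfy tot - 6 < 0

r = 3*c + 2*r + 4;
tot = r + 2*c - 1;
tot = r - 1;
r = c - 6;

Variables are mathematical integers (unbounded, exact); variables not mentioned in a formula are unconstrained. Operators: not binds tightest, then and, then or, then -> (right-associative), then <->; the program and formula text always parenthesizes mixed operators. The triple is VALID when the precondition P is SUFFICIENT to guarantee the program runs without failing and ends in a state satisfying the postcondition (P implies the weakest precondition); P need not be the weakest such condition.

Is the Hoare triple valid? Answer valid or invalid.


Working backward. After the program, the postcondition tot - 6 < 0 must hold; in canonical form it is tot < 6.
Before r := c - 6: tot < 6
Before tot := r - 1: r < 7
Before tot := r + 2*c - 1: r < 7
Before r := 3*c + 2*r + 4: 3*c + 2*r < 3
The weakest precondition is 3*c + 2*r < 3.
Check whether 3*c + 2*r < 0 implies it.
Every state satisfying the precondition satisfies the weakest precondition: the implication holds.
Answer: valid


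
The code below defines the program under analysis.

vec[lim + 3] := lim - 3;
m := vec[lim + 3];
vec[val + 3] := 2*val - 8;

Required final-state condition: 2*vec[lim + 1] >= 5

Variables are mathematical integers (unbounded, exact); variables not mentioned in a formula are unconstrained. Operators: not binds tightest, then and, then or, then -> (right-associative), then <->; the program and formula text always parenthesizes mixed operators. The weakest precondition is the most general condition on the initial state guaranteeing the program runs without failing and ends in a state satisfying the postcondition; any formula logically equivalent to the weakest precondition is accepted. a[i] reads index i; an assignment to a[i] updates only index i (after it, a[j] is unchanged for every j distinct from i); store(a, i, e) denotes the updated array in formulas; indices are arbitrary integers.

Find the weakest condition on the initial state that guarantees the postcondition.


Working backward. After the program, 2*vec[lim + 1] >= 5 must hold.
Before vec[val + 3] := 2*val - 8: 2*store(vec, val + 3, 2*val - 8)[lim + 1] >= 5
Before m := vec[lim + 3]: 2*store(vec, val + 3, 2*val - 8)[lim + 1] >= 5
Before vec[lim + 3] := lim - 3: 2*store(store(vec, lim + 3, lim - 3), val + 3, 2*val - 8)[lim + 1] >= 5
Answer: WP = 2*store(store(vec, lim + 3, lim - 3), val + 3, 2*val - 8)[lim + 1] >= 5


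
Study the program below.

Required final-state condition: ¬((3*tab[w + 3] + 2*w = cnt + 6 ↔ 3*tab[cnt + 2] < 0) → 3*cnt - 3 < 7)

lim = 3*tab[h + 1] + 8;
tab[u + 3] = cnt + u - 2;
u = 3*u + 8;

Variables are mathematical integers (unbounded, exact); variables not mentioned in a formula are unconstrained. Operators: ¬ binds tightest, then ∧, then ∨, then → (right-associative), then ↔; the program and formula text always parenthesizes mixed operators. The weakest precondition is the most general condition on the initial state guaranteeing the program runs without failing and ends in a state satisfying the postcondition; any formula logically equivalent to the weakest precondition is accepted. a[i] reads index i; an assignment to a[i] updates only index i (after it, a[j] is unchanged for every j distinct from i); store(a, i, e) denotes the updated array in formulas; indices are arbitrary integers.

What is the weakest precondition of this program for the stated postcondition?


Working backward. After the program, the postcondition ¬((3*tab[w + 3] + 2*w = cnt + 6 ↔ 3*tab[cnt + 2] < 0) → 3*cnt - 3 < 7) must hold; in canonical form it is ¬((3*tab[w + 3] + 2*w = cnt + 6 ↔ 3*tab[cnt + 2] < 0) → 3*cnt < 10).
Before u := 3*u + 8: ¬((3*tab[w + 3] + 2*w = cnt + 6 ↔ 3*tab[cnt + 2] < 0) → 3*cnt < 10)
Before tab[u + 3] := cnt + u - 2: ¬((3*store(tab, u + 3, cnt + u - 2)[w + 3] + 2*w = cnt + 6 ↔ 3*store(tab, u + 3, cnt + u - 2)[cnt + 2] < 0) → 3*cnt < 10)
Before lim := 3*tab[h + 1] + 8: ¬((3*store(tab, u + 3, cnt + u - 2)[w + 3] + 2*w = cnt + 6 ↔ 3*store(tab, u + 3, cnt + u - 2)[cnt + 2] < 0) → 3*cnt < 10)
Answer: WP = ¬((3*store(tab, u + 3, cnt + u - 2)[w + 3] + 2*w = cnt + 6 ↔ 3*store(tab, u + 3, cnt + u - 2)[cnt + 2] < 0) → 3*cnt < 10)


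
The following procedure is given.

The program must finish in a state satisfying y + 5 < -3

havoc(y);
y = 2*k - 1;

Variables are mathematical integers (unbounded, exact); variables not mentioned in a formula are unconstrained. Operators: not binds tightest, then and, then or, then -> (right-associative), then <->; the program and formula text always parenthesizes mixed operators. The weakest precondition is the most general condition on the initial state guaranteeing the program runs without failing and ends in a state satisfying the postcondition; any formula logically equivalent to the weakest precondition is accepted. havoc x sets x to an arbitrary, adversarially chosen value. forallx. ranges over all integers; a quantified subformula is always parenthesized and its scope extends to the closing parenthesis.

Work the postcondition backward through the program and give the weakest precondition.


Working backward. After the program, the postcondition y + 5 < -3 must hold; in canonical form it is y < -8.
Before y := 2*k - 1: 2*k < -7
Before havoc y: 2*k < -7
Answer: WP = 2*k < -7


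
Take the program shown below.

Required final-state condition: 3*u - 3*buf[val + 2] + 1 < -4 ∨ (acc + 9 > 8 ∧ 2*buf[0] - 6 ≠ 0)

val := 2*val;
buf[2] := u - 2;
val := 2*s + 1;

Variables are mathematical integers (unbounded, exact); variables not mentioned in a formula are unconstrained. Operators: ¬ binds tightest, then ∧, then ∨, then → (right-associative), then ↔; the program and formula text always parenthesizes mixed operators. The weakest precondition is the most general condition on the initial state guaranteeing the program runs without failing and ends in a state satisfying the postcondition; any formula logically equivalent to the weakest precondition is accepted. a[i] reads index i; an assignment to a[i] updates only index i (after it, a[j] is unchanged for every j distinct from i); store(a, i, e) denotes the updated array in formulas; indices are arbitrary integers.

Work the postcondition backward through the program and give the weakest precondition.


Working backward. After the program, the postcondition 3*u - 3*buf[val + 2] + 1 < -4 ∨ (acc + 9 > 8 ∧ 2*buf[0] - 6 ≠ 0) must hold; in canonical form it is 3*u < 3*buf[val + 2] - 5 ∨ (acc > -1 ∧ 2*buf[0] ≠ 6).
Before val := 2*s + 1: 3*u < 3*buf[2*s + 3] - 5 ∨ (acc > -1 ∧ 2*buf[0] ≠ 6)
Before buf[2] := u - 2: 3*u < 3*store(buf, 2, u - 2)[2*s + 3] - 5 ∨ (acc > -1 ∧ 2*buf[0] ≠ 6)
Before val := 2*val: 3*u < 3*store(buf, 2, u - 2)[2*s + 3] - 5 ∨ (acc > -1 ∧ 2*buf[0] ≠ 6)
Answer: WP = 3*u < 3*store(buf, 2, u - 2)[2*s + 3] - 5 ∨ (acc > -1 ∧ 2*buf[0] ≠ 6)


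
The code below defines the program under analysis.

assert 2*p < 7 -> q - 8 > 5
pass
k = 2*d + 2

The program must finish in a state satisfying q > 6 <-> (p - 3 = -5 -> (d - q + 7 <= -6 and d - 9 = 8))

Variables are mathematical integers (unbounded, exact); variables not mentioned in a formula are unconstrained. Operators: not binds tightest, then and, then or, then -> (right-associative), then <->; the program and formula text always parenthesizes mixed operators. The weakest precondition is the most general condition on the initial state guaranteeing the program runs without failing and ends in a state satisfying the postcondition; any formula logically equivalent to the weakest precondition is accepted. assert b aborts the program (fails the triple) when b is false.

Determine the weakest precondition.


Working backward. After the program, the postcondition q > 6 <-> (p - 3 = -5 -> (d - q + 7 <= -6 and d - 9 = 8)) must hold; in canonical form it is q > 6 <-> (p = -2 -> (d <= q - 13 and d = 17)).
Before k := 2*d + 2: q > 6 <-> (p = -2 -> (d <= q - 13 and d = 17))
Before skip: q > 6 <-> (p = -2 -> (d <= q - 13 and d = 17))
Before assert 2*p < 7 -> q - 8 > 5: (2*p < 7 -> q > 13) and (q > 6 <-> (p = -2 -> (d <= q - 13 and d = 17)))
Answer: WP = (2*p < 7 -> q > 13) and (q > 6 <-> (p = -2 -> (d <= q - 13 and d = 17)))


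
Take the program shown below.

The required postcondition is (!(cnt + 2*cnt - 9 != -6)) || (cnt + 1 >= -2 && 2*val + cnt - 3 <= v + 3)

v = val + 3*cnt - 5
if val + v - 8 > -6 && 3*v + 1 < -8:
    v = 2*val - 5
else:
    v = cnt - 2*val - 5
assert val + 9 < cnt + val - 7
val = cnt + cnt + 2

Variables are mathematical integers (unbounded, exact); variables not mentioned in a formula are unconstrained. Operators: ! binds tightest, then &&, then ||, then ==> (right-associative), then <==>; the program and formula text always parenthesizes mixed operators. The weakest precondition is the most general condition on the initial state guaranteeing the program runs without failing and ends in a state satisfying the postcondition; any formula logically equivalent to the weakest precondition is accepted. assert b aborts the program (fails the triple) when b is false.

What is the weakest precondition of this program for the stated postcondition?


Working backward. After the program, the postcondition (!(cnt + 2*cnt - 9 != -6)) || (cnt + 1 >= -2 && 2*val + cnt - 3 <= v + 3) must hold; in canonical form it is (!(3*cnt != 3)) || (cnt >= -3 && cnt + 2*val <= v + 6).
Before val := cnt + cnt + 2: (!(3*cnt != 3)) || (cnt >= -3 && 5*cnt <= v + 2)
Before assert val + 9 < cnt + val - 7: cnt > 16 && ((!(3*cnt != 3)) || (cnt >= -3 && 5*cnt <= v + 2))
Then branch requires cnt > 16 && ((!(3*cnt != 3)) || (cnt >= -3 && 5*cnt <= 2*val - 3)); else branch requires cnt > 16 && ((!(3*cnt != 3)) || (cnt >= -3 && 4*cnt + 2*val <= -3)).
Before the if: ((v + val > 2 && 3*v < -9) ==> (cnt > 16 && ((!(3*cnt != 3)) || (cnt >= -3 && 5*cnt <= 2*val - 3)))) && ((!(v + val > 2 && 3*v < -9)) ==> (cnt > 16 && ((!(3*cnt != 3)) || (cnt >= -3 && 4*cnt + 2*val <= -3))))
Before v := val + 3*cnt - 5: ((3*cnt + 2*val > 7 && 9*cnt + 3*val < 6) ==> (cnt > 16 && ((!(3*cnt != 3)) || (cnt >= -3 && 5*cnt <= 2*val - 3)))) && ((!(3*cnt + 2*val > 7 && 9*cnt + 3*val < 6)) ==> (cnt > 16 && ((!(3*cnt != 3)) || (cnt >= -3 && 4*cnt + 2*val <= -3))))
Answer: WP = ((3*cnt + 2*val > 7 && 9*cnt + 3*val < 6) ==> (cnt > 16 && ((!(3*cnt != 3)) || (cnt >= -3 && 5*cnt <= 2*val - 3)))) && ((!(3*cnt + 2*val > 7 && 9*cnt + 3*val < 6)) ==> (cnt > 16 && ((!(3*cnt != 3)) || (cnt >= -3 && 4*cnt + 2*val <= -3))))


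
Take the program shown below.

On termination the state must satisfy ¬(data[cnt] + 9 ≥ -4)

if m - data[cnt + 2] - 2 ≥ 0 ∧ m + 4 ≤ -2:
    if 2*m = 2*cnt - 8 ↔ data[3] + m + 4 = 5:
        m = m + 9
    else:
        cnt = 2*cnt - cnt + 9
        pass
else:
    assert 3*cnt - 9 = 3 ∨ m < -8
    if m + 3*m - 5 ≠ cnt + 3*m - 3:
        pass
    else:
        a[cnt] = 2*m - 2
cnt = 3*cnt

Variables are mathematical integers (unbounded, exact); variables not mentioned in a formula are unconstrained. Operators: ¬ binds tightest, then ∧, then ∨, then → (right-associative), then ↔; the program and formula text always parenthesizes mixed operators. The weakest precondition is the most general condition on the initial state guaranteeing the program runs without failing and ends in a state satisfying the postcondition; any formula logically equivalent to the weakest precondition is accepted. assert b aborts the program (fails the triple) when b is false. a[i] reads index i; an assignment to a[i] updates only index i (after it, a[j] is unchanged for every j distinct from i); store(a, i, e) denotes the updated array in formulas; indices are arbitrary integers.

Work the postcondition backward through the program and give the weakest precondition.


Working backward. After the program, the postcondition ¬(data[cnt] + 9 ≥ -4) must hold; in canonical form it is ¬(data[cnt] ≥ -13).
Before cnt := 3*cnt: ¬(data[3*cnt] ≥ -13)
Then branch requires ((2*m = 2*cnt - 8 ↔ data[3] + m = 1) → (¬(data[3*cnt] ≥ -13))) ∧ ((¬(2*m = 2*cnt - 8 ↔ data[3] + m = 1)) → (¬(data[3*cnt + 27] ≥ -13))); else branch requires (3*cnt = 12 ∨ m < -8) ∧ (m ≠ cnt + 2 → (¬(data[3*cnt] ≥ -13))) ∧ ((¬(m ≠ cnt + 2)) → (¬(data[3*cnt] ≥ -13))).
Before the if: ((m ≥ data[cnt + 2] + 2 ∧ m ≤ -6) → (((2*m = 2*cnt - 8 ↔ data[3] + m = 1) → (¬(data[3*cnt] ≥ -13))) ∧ ((¬(2*m = 2*cnt - 8 ↔ data[3] + m = 1)) → (¬(data[3*cnt + 27] ≥ -13))))) ∧ ((¬(m ≥ data[cnt + 2] + 2 ∧ m ≤ -6)) → ((3*cnt = 12 ∨ m < -8) ∧ (m ≠ cnt + 2 → (¬(data[3*cnt] ≥ -13))) ∧ ((¬(m ≠ cnt + 2)) → (¬(data[3*cnt] ≥ -13)))))
Answer: WP = ((m ≥ data[cnt + 2] + 2 ∧ m ≤ -6) → (((2*m = 2*cnt - 8 ↔ data[3] + m = 1) → (¬(data[3*cnt] ≥ -13))) ∧ ((¬(2*m = 2*cnt - 8 ↔ data[3] + m = 1)) → (¬(data[3*cnt + 27] ≥ -13))))) ∧ ((¬(m ≥ data[cnt + 2] + 2 ∧ m ≤ -6)) → ((3*cnt = 12 ∨ m < -8) ∧ (m ≠ cnt + 2 → (¬(data[3*cnt] ≥ -13))) ∧ ((¬(m ≠ cnt + 2)) → (¬(data[3*cnt] ≥ -13)))))


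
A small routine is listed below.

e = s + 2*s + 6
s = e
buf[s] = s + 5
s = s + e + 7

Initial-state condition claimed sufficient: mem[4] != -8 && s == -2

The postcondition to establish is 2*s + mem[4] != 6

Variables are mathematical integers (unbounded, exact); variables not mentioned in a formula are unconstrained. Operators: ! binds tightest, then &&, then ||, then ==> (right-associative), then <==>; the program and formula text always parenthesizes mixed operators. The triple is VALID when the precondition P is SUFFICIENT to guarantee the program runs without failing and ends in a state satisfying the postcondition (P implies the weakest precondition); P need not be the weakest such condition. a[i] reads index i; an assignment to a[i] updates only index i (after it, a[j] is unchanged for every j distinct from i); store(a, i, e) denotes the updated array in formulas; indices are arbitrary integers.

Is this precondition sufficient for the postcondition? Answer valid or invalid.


Working backward. After the program, the postcondition 2*s + mem[4] != 6 must hold; in canonical form it is mem[4] + 2*s != 6.
Before s := s + e + 7: mem[4] + 2*e + 2*s != -8
Before buf[s] := s + 5: mem[4] + 2*e + 2*s != -8
Before s := e: mem[4] + 4*e != -8
Before e := s + 2*s + 6: mem[4] + 12*s != -32
The weakest precondition is mem[4] + 12*s != -32.
Check whether mem[4] != -8 && s == -2 implies it.
Every state satisfying the precondition satisfies the weakest precondition: the implication holds.
Answer: valid


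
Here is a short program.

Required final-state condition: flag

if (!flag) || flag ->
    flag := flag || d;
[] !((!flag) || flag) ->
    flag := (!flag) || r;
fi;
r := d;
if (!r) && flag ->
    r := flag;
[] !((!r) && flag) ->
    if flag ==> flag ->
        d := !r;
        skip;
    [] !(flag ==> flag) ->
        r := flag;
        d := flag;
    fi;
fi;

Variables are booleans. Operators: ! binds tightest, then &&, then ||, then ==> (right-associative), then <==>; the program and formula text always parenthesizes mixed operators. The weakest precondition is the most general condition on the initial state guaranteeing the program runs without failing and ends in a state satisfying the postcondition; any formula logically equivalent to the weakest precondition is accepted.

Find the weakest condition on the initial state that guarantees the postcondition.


Working backward. After the program, flag must hold.
Then branch requires flag; else branch requires flag.
Before the if: (((!r) && flag) ==> flag) && ((!((!r) && flag)) ==> flag)
Before r := d: (((!d) && flag) ==> flag) && ((!((!d) && flag)) ==> flag)
Then branch requires (((!d) && (flag || d)) ==> (flag || d)) && ((!((!d) && (flag || d))) ==> (flag || d)); else branch requires (((!d) && ((!flag) || r)) ==> ((!flag) || r)) && ((!((!d) && ((!flag) || r))) ==> ((!flag) || r)).
Before the if: (((!d) && (flag || d)) ==> (flag || d)) && ((!((!d) && (flag || d))) ==> (flag || d))
Answer: WP = (((!d) && (flag || d)) ==> (flag || d)) && ((!((!d) && (flag || d))) ==> (flag || d))


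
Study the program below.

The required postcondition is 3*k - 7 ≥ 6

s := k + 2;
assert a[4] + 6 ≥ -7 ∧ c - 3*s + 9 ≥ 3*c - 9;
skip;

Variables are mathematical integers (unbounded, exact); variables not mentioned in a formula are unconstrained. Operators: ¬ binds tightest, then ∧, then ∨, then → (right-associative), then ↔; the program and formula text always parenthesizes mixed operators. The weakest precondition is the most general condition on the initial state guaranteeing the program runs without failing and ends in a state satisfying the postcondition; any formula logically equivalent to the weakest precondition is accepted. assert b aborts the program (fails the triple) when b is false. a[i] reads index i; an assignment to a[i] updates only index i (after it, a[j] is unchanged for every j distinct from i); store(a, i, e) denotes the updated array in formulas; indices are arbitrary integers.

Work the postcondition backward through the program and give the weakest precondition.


Working backward. After the program, the postcondition 3*k - 7 ≥ 6 must hold; in canonical form it is 3*k ≥ 13.
Before skip: 3*k ≥ 13
Before assert a[4] + 6 ≥ -7 ∧ c - 3*s + 9 ≥ 3*c - 9: a[4] ≥ -13 ∧ 2*c + 3*s ≤ 18 ∧ 3*k ≥ 13
Before s := k + 2: a[4] ≥ -13 ∧ 2*c + 3*k ≤ 12 ∧ 3*k ≥ 13
Answer: WP = a[4] ≥ -13 ∧ 2*c + 3*k ≤ 12 ∧ 3*k ≥ 13


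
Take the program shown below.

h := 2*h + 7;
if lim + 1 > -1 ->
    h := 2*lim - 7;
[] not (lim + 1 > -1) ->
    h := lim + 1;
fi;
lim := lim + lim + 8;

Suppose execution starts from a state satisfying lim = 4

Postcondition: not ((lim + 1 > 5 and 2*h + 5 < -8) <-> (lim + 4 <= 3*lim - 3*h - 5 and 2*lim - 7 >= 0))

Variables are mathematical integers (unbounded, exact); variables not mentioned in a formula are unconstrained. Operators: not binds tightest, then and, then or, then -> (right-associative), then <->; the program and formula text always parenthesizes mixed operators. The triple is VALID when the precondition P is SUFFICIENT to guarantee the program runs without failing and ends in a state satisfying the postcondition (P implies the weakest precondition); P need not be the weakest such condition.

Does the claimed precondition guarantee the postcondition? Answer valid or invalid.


Working backward. After the program, the postcondition not ((lim + 1 > 5 and 2*h + 5 < -8) <-> (lim + 4 <= 3*lim - 3*h - 5 and 2*lim - 7 >= 0)) must hold; in canonical form it is not ((lim > 4 and 2*h < -13) <-> (3*h <= 2*lim - 9 and 2*lim >= 7)).
Before lim := lim + lim + 8: not ((2*lim > -4 and 2*h < -13) <-> (3*h <= 4*lim + 7 and 4*lim >= -9))
Then branch requires not ((2*lim > -4 and 4*lim < 1) <-> (2*lim <= 28 and 4*lim >= -9)); else branch requires not ((2*lim > -4 and 2*lim < -15) <-> (lim >= -4 and 4*lim >= -9)).
Before the if: (lim > -2 -> (not ((2*lim > -4 and 4*lim < 1) <-> (2*lim <= 28 and 4*lim >= -9)))) and ((not (lim > -2)) -> (not ((2*lim > -4 and 2*lim < -15) <-> (lim >= -4 and 4*lim >= -9))))
Before h := 2*h + 7: (lim > -2 -> (not ((2*lim > -4 and 4*lim < 1) <-> (2*lim <= 28 and 4*lim >= -9)))) and ((not (lim > -2)) -> (not ((2*lim > -4 and 2*lim < -15) <-> (lim >= -4 and 4*lim >= -9))))
The weakest precondition is (lim > -2 -> (not ((2*lim > -4 and 4*lim < 1) <-> (2*lim <= 28 and 4*lim >= -9)))) and ((not (lim > -2)) -> (not ((2*lim > -4 and 2*lim < -15) <-> (lim >= -4 and 4*lim >= -9)))).
Check whether lim = 4 implies it.
Every state satisfying the precondition satisfies the weakest precondition: the implication holds.
Answer: valid
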